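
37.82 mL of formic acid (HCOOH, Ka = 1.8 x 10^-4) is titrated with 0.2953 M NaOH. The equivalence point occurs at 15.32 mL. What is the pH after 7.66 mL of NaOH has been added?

3.74

7.66 mL is exactly half the equivalence volume (15.32/2), i.e. the half-equivalence point.
There, n(HA) = n(A^-), so pH = pKa = -log(1.8 x 10^-4) = 3.74.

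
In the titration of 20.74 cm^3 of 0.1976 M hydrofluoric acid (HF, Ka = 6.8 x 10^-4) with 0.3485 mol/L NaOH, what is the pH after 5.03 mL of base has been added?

Initial n(HF) = 0.1976 x 0.02074 = 0.004098 mol.
n(NaOH) added = 0.3485 x 0.005030 = 0.001753 mol, converting that many moles of HF to F-.
Remaining n(HF) = 0.002345 mol; n(F-) = 0.001753 mol.
By Henderson-Hasselbalch, pH = pKa + log([A^-]/[HA]) = 3.17 + log(0.001753/0.002345) = 3.17 + (-0.13) = 3.04.

3.04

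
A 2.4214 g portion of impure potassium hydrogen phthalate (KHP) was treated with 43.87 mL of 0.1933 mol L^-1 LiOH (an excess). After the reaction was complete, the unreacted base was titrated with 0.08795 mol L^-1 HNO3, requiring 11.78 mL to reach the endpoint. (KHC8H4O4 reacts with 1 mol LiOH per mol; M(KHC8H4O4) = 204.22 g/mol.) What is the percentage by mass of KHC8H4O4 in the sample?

62.8%

Total n(LiOH) added = 0.1933 x 0.04387 = 0.008480 mol.
n(HNO3) used = 0.08795 x 0.01178 = 0.001036 mol, which equals the excess n(LiOH).
So n(LiOH) consumed by the sample = 0.008480 - 0.001036 = 0.007444 mol.
n(KHC8H4O4) = 0.007444 / 1 = 0.007444 mol.
mass KHC8H4O4 = 0.007444 x 204.22 = 1.520 g, so %KHC8H4O4 = 1.520/2.4214 x 100 = 62.8%.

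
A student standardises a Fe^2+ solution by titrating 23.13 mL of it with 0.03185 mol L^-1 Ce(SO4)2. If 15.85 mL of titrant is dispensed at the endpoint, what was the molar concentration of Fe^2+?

n(Ce(SO4)2) = 0.03185 x 0.01585 = 0.0005048 mol.
From the balanced equation, 1 mol Ce(SO4)2 reacts with 1 mol Fe^2+, so n(Fe^2+) = 0.0005048 x 1/1 = 0.0005048 mol.
[Fe^2+] = 0.0005048 / 0.02313 L = 0.0218 M.

0.0218 M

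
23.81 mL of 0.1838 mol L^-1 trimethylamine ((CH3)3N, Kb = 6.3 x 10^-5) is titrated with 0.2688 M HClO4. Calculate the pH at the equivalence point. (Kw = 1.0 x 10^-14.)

n((CH3)3N) = 0.1838 x 0.02381 = 0.004376 mol; V(HClO4) at equivalence = 0.004376/0.2688 = 0.01628 L.
At equivalence the base is fully converted to (CH3)3NH+; total volume = 0.04009 L, so [(CH3)3NH+] = 0.004376/0.04009 = 0.1092 M.
Ka((CH3)3NH+) = Kw/Kb = 1.0e-14 / 6.3 x 10^-5 = 1.59e-10.
[H^+] = sqrt(Ka x [(CH3)3NH+]) = sqrt(1.59e-10 x 0.1092) = 4.16e-6 M.
pH = -log(4.16e-6) = 5.38.

5.38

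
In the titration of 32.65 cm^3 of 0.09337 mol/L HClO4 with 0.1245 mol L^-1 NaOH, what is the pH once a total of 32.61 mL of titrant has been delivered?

n(acid) = 0.09337 x 0.03265 = 0.003049 mol; n(NaOH) added = 0.1245 x 0.03261 = 0.004060 mol.
Base is in excess by 0.004060 - 0.003049 = 0.001011 mol in a total volume of 0.06526 L.
[OH^-] = 0.001011/0.06526 = 0.01550 M, so pOH = 1.81 and pH = 14.00 - 1.81 = 12.19.

12.19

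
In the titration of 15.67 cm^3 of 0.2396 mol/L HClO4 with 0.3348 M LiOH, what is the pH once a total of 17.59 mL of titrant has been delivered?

n(acid) = 0.2396 x 0.01567 = 0.003755 mol; n(LiOH) added = 0.3348 x 0.01759 = 0.005889 mol.
Base is in excess by 0.005889 - 0.003755 = 0.002135 mol in a total volume of 0.03326 L.
[OH^-] = 0.002135/0.03326 = 0.06418 M, so pOH = 1.19 and pH = 14.00 - 1.19 = 12.81.

12.81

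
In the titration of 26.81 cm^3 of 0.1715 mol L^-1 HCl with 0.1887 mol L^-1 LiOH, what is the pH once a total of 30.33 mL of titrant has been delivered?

12.29

n(acid) = 0.1715 x 0.02681 = 0.004598 mol; n(LiOH) added = 0.1887 x 0.03033 = 0.005723 mol.
Base is in excess by 0.005723 - 0.004598 = 0.001125 mol in a total volume of 0.05714 L.
[OH^-] = 0.001125/0.05714 = 0.01969 M, so pOH = 1.71 and pH = 14.00 - 1.71 = 12.29.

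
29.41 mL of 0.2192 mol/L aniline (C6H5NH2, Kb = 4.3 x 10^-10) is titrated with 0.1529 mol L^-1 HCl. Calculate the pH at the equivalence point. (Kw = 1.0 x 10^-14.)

2.84

n(C6H5NH2) = 0.2192 x 0.02941 = 0.006447 mol; V(HCl) at equivalence = 0.006447/0.1529 = 0.04216 L.
At equivalence the base is fully converted to C6H5NH3+; total volume = 0.07157 L, so [C6H5NH3+] = 0.006447/0.07157 = 0.09007 M.
Ka(C6H5NH3+) = Kw/Kb = 1.0e-14 / 4.3 x 10^-10 = 2.33e-5.
[H^+] = sqrt(Ka x [C6H5NH3+]) = sqrt(2.33e-5 x 0.09007) = 0.00145 M.
pH = -log(0.00145) = 2.84.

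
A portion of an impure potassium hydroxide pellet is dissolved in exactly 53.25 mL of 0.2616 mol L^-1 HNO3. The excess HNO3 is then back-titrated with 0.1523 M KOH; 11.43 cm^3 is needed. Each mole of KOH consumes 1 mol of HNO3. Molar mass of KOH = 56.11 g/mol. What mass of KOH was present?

0.684 g

Total n(HNO3) added = 0.2616 x 0.05325 = 0.01393 mol.
n(KOH) used = 0.1523 x 0.01143 = 0.001741 mol, which equals the excess n(HNO3).
So n(HNO3) consumed by the sample = 0.01393 - 0.001741 = 0.01219 mol.
n(KOH) = 0.01219 / 1 = 0.01219 mol.
mass = 0.01219 mol x 56.11 g/mol = 0.684 g.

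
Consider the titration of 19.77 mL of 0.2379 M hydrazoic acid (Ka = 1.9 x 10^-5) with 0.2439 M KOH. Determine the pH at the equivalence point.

n(HN3) = 0.2379 x 0.01977 = 0.004703 mol; V(KOH) at equivalence = 0.004703/0.2439 = 0.01928 L.
At equivalence all the acid is converted to N3-; total volume = 0.01977 + 0.01928 = 0.03905 L, so [N3-] = 0.004703/0.03905 = 0.1204 M.
Kb = Kw/Ka = 1.0e-14 / 1.9 x 10^-5 = 5.26e-10.
[OH^-] = sqrt(Kb x [N3-]) = sqrt(5.26e-10 x 0.1204) = 7.96e-6 M.
pOH = 5.10, so pH = 14.00 - 5.10 = 8.90.

8.90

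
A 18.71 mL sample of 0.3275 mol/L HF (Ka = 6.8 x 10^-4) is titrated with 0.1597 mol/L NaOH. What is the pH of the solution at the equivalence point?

8.10

n(HF) = 0.3275 x 0.01871 = 0.006128 mol; V(NaOH) at equivalence = 0.006128/0.1597 = 0.03837 L.
At equivalence all the acid is converted to F-; total volume = 0.01871 + 0.03837 = 0.05708 L, so [F-] = 0.006128/0.05708 = 0.1074 M.
Kb = Kw/Ka = 1.0e-14 / 6.8 x 10^-4 = 1.47e-11.
[OH^-] = sqrt(Kb x [F-]) = sqrt(1.47e-11 x 0.1074) = 1.26e-6 M.
pOH = 5.90, so pH = 14.00 - 5.90 = 8.10.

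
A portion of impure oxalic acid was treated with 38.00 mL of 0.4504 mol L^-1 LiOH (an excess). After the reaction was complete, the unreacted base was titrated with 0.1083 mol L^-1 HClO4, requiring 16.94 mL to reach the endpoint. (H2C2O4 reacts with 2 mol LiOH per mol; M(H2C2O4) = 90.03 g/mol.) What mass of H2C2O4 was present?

Total n(LiOH) added = 0.4504 x 0.03800 = 0.01712 mol.
n(HClO4) used = 0.1083 x 0.01694 = 0.001835 mol, which equals the excess n(LiOH).
So n(LiOH) consumed by the sample = 0.01712 - 0.001835 = 0.01528 mol.
n(H2C2O4) = 0.01528 / 2 = 0.007640 mol.
mass = 0.007640 mol x 90.03 g/mol = 0.688 g.

0.688 g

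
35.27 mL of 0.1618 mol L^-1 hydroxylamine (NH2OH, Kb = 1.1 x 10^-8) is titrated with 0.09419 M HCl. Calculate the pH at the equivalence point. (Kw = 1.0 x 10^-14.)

3.63

n(NH2OH) = 0.1618 x 0.03527 = 0.005707 mol; V(HCl) at equivalence = 0.005707/0.09419 = 0.06059 L.
At equivalence the base is fully converted to NH3OH+; total volume = 0.09586 L, so [NH3OH+] = 0.005707/0.09586 = 0.05953 M.
Ka(NH3OH+) = Kw/Kb = 1.0e-14 / 1.1 x 10^-8 = 9.09e-7.
[H^+] = sqrt(Ka x [NH3OH+]) = sqrt(9.09e-7 x 0.05953) = 0.000233 M.
pH = -log(0.000233) = 3.63.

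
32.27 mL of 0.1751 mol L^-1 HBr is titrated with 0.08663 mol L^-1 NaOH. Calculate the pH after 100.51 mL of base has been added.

n(acid) = 0.1751 x 0.03227 = 0.005650 mol; n(NaOH) added = 0.08663 x 0.1005 = 0.008707 mol.
Base is in excess by 0.008707 - 0.005650 = 0.003057 mol in a total volume of 0.1328 L.
[OH^-] = 0.003057/0.1328 = 0.02302 M, so pOH = 1.64 and pH = 14.00 - 1.64 = 12.36.

12.36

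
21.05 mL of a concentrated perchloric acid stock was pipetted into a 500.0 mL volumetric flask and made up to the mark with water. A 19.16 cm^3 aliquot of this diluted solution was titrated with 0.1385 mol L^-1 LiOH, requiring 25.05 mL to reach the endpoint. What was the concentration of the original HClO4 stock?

n(LiOH) = 0.1385 x 0.02505 = 0.003469 mol.
n(HClO4) in the aliquot = 0.003469 mol.
[diluted HClO4] = 0.003469 / 0.01916 = 0.1811 M.
Dilution factor = 500.0/21.05 = 23.75, so [stock] = 0.1811 x 23.75 = 4.30 M.

4.30 M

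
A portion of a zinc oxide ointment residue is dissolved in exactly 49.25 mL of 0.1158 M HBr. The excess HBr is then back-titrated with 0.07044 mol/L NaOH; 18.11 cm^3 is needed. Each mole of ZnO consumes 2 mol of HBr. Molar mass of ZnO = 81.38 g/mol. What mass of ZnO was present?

0.180 g

Total n(HBr) added = 0.1158 x 0.04925 = 0.005703 mol.
n(NaOH) used = 0.07044 x 0.01811 = 0.001276 mol, which equals the excess n(HBr).
So n(HBr) consumed by the sample = 0.005703 - 0.001276 = 0.004427 mol.
n(ZnO) = 0.004427 / 2 = 0.002214 mol.
mass = 0.002214 mol x 81.38 g/mol = 0.180 g.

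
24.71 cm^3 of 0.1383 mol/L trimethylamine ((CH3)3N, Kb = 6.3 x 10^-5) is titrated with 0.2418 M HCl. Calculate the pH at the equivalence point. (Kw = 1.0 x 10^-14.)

5.43

n((CH3)3N) = 0.1383 x 0.02471 = 0.003417 mol; V(HCl) at equivalence = 0.003417/0.2418 = 0.01413 L.
At equivalence the base is fully converted to (CH3)3NH+; total volume = 0.03884 L, so [(CH3)3NH+] = 0.003417/0.03884 = 0.08798 M.
Ka((CH3)3NH+) = Kw/Kb = 1.0e-14 / 6.3 x 10^-5 = 1.59e-10.
[H^+] = sqrt(Ka x [(CH3)3NH+]) = sqrt(1.59e-10 x 0.08798) = 3.74e-6 M.
pH = -log(3.74e-6) = 5.43.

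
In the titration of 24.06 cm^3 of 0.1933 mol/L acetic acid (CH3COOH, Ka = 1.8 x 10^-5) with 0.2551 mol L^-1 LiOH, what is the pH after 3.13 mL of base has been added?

4.06

Initial n(CH3COOH) = 0.1933 x 0.02406 = 0.004651 mol.
n(LiOH) added = 0.2551 x 0.003130 = 0.0007985 mol, converting that many moles of CH3COOH to CH3COO-.
Remaining n(CH3COOH) = 0.003852 mol; n(CH3COO-) = 0.0007985 mol.
By Henderson-Hasselbalch, pH = pKa + log([A^-]/[HA]) = 4.74 + log(0.0007985/0.003852) = 4.74 + (-0.68) = 4.06.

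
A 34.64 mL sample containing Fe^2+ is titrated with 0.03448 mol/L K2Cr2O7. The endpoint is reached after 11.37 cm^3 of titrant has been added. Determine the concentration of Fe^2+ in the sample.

0.0679 M

n(K2Cr2O7) = 0.03448 x 0.01137 = 0.0003920 mol.
From the balanced equation, 1 mol K2Cr2O7 reacts with 6 mol Fe^2+, so n(Fe^2+) = 0.0003920 x 6/1 = 0.002352 mol.
[Fe^2+] = 0.002352 / 0.03464 L = 0.0679 M.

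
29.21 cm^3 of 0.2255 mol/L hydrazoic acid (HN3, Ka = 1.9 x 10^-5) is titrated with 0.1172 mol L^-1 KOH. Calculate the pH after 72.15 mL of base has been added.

12.27

n(acid) = 0.2255 x 0.02921 = 0.006587 mol; n(KOH) added = 0.1172 x 0.07215 = 0.008456 mol.
Base is in excess by 0.008456 - 0.006587 = 0.001869 mol in a total volume of 0.1014 L.
[OH^-] = 0.001869/0.1014 = 0.01844 M, so pOH = 1.73 and pH = 14.00 - 1.73 = 12.27.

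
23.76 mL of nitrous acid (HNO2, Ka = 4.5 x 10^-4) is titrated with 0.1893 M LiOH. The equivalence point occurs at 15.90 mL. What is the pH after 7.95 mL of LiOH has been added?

3.35

7.95 mL is exactly half the equivalence volume (15.90/2), i.e. the half-equivalence point.
There, n(HA) = n(A^-), so pH = pKa = -log(4.5 x 10^-4) = 3.35.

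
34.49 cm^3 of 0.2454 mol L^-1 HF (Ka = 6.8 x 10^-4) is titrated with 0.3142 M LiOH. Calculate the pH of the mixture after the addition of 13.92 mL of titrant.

3.20

Initial n(HF) = 0.2454 x 0.03449 = 0.008464 mol.
n(LiOH) added = 0.3142 x 0.01392 = 0.004374 mol, converting that many moles of HF to F-.
Remaining n(HF) = 0.004090 mol; n(F-) = 0.004374 mol.
By Henderson-Hasselbalch, pH = pKa + log([A^-]/[HA]) = 3.17 + log(0.004374/0.004090) = 3.17 + (+0.03) = 3.20.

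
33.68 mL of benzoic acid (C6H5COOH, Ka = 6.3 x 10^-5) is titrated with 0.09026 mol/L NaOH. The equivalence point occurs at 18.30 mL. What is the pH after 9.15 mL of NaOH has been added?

4.20

9.15 mL is exactly half the equivalence volume (18.30/2), i.e. the half-equivalence point.
There, n(HA) = n(A^-), so pH = pKa = -log(6.3 x 10^-5) = 4.20.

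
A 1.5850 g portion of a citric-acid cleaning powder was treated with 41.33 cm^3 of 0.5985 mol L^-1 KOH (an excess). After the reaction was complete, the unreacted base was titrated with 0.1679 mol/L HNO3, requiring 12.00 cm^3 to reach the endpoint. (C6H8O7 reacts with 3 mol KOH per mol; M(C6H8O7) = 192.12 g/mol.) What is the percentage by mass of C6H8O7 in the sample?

91.8%

Total n(KOH) added = 0.5985 x 0.04133 = 0.02474 mol.
n(HNO3) used = 0.1679 x 0.01200 = 0.002015 mol, which equals the excess n(KOH).
So n(KOH) consumed by the sample = 0.02474 - 0.002015 = 0.02272 mol.
n(C6H8O7) = 0.02272 / 3 = 0.007574 mol.
mass C6H8O7 = 0.007574 x 192.12 = 1.455 g, so %C6H8O7 = 1.455/1.5850 x 100 = 91.8%.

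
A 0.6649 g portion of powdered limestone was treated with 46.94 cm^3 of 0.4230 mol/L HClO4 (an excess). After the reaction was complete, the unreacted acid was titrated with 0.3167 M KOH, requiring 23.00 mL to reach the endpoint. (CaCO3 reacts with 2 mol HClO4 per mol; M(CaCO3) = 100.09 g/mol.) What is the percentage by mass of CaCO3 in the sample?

94.6%

Total n(HClO4) added = 0.4230 x 0.04694 = 0.01986 mol.
n(KOH) used = 0.3167 x 0.02300 = 0.007284 mol, which equals the excess n(HClO4).
So n(HClO4) consumed by the sample = 0.01986 - 0.007284 = 0.01257 mol.
n(CaCO3) = 0.01257 / 2 = 0.006286 mol.
mass CaCO3 = 0.006286 x 100.09 = 0.6291 g, so %CaCO3 = 0.6291/0.6649 x 100 = 94.6%.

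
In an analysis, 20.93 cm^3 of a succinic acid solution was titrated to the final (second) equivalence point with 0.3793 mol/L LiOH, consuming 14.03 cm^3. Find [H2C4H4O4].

0.127 M

n(LiOH) = 0.3793 x 0.01403 = 0.005322 mol.
At the final (second) equivalence point, 2 mol OH^- react per mol H2C4H4O4, so n(H2C4H4O4) = 0.005322 / 2 = 0.002661 mol.
[H2C4H4O4] = 0.002661 / 0.02093 L = 0.127 M.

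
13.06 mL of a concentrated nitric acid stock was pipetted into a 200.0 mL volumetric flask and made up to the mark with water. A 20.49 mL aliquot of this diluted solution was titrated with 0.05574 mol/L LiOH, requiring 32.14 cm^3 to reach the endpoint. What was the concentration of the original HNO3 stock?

n(LiOH) = 0.05574 x 0.03214 = 0.001791 mol.
n(HNO3) in the aliquot = 0.001791 mol.
[diluted HNO3] = 0.001791 / 0.02049 = 0.08743 M.
Dilution factor = 200.0/13.06 = 15.31, so [stock] = 0.08743 x 15.31 = 1.34 M.

1.34 M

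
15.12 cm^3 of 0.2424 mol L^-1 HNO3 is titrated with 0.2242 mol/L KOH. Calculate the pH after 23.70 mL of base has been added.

n(acid) = 0.2424 x 0.01512 = 0.003665 mol; n(KOH) added = 0.2242 x 0.02370 = 0.005314 mol.
Base is in excess by 0.005314 - 0.003665 = 0.001648 mol in a total volume of 0.03882 L.
[OH^-] = 0.001648/0.03882 = 0.04246 M, so pOH = 1.37 and pH = 14.00 - 1.37 = 12.63.

12.63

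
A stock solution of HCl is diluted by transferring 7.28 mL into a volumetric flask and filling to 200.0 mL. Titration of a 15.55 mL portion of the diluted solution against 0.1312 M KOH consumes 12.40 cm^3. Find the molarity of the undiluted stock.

2.87 M

n(KOH) = 0.1312 x 0.01240 = 0.001627 mol.
n(HCl) in the aliquot = 0.001627 mol.
[diluted HCl] = 0.001627 / 0.01555 = 0.1046 M.
Dilution factor = 200.0/7.280 = 27.47, so [stock] = 0.1046 x 27.47 = 2.87 M.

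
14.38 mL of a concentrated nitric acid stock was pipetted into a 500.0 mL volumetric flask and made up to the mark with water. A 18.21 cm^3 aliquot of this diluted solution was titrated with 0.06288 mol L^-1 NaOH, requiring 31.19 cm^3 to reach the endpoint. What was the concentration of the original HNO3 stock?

n(NaOH) = 0.06288 x 0.03119 = 0.001961 mol.
n(HNO3) in the aliquot = 0.001961 mol.
[diluted HNO3] = 0.001961 / 0.01821 = 0.1077 M.
Dilution factor = 500.0/14.38 = 34.77, so [stock] = 0.1077 x 34.77 = 3.74 M.

3.74 M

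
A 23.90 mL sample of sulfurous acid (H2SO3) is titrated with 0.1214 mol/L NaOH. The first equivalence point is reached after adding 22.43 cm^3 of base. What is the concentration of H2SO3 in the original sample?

0.114 M

n(NaOH) = 0.1214 x 0.02243 = 0.002723 mol.
At the first equivalence point, 1 mol OH^- react per mol H2SO3, so n(H2SO3) = 0.002723 / 1 = 0.002723 mol.
[H2SO3] = 0.002723 / 0.02390 L = 0.114 M.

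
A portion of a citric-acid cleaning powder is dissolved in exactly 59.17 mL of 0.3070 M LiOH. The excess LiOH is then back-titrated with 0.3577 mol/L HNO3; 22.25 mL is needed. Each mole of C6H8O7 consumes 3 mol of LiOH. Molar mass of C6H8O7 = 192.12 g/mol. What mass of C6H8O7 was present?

0.654 g

Total n(LiOH) added = 0.3070 x 0.05917 = 0.01817 mol.
n(HNO3) used = 0.3577 x 0.02225 = 0.007959 mol, which equals the excess n(LiOH).
So n(LiOH) consumed by the sample = 0.01817 - 0.007959 = 0.01021 mol.
n(C6H8O7) = 0.01021 / 3 = 0.003402 mol.
mass = 0.003402 mol x 192.12 g/mol = 0.654 g.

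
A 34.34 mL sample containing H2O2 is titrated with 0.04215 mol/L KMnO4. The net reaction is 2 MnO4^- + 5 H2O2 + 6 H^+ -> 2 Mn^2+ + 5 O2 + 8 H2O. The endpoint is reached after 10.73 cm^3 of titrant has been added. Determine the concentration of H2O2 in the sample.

0.0329 M

n(KMnO4) = 0.04215 x 0.01073 = 0.0004523 mol.
From the balanced equation, 2 mol KMnO4 reacts with 5 mol H2O2, so n(H2O2) = 0.0004523 x 5/2 = 0.001131 mol.
[H2O2] = 0.001131 / 0.03434 L = 0.0329 M.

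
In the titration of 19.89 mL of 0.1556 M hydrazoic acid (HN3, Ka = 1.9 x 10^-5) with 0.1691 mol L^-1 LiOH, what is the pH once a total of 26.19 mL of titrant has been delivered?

n(acid) = 0.1556 x 0.01989 = 0.003095 mol; n(LiOH) added = 0.1691 x 0.02619 = 0.004429 mol.
Base is in excess by 0.004429 - 0.003095 = 0.001334 mol in a total volume of 0.04608 L.
[OH^-] = 0.001334/0.04608 = 0.02895 M, so pOH = 1.54 and pH = 14.00 - 1.54 = 12.46.

12.46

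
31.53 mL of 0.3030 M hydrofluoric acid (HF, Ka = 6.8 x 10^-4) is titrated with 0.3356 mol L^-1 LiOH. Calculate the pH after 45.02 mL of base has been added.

12.86

n(acid) = 0.3030 x 0.03153 = 0.009554 mol; n(LiOH) added = 0.3356 x 0.04502 = 0.01511 mol.
Base is in excess by 0.01511 - 0.009554 = 0.005555 mol in a total volume of 0.07655 L.
[OH^-] = 0.005555/0.07655 = 0.07257 M, so pOH = 1.14 and pH = 14.00 - 1.14 = 12.86.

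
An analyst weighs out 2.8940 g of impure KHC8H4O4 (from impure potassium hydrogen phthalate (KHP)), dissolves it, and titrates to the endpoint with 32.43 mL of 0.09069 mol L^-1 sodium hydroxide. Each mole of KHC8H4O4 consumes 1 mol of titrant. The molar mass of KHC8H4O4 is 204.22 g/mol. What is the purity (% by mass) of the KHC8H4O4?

20.8%

n(NaOH) = 0.09069 x 0.03243 = 0.002941 mol.
n(KHC8H4O4) = 0.002941 / 1 = 0.002941 mol.
mass of KHC8H4O4 = 0.002941 x 204.22 = 0.6006 g.
% purity = 0.6006 / 2.8940 x 100 = 20.8%.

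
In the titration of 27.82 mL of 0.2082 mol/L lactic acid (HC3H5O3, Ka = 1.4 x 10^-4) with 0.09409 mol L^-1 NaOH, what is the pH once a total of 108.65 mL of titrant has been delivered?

12.51

n(acid) = 0.2082 x 0.02782 = 0.005792 mol; n(NaOH) added = 0.09409 x 0.1087 = 0.01022 mol.
Base is in excess by 0.01022 - 0.005792 = 0.004431 mol in a total volume of 0.1365 L.
[OH^-] = 0.004431/0.1365 = 0.03247 M, so pOH = 1.49 and pH = 14.00 - 1.49 = 12.51.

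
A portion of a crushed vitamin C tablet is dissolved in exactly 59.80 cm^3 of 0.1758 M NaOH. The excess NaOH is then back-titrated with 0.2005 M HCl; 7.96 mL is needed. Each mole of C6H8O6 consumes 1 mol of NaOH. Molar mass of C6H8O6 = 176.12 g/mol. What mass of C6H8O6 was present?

1.57 g

Total n(NaOH) added = 0.1758 x 0.05980 = 0.01051 mol.
n(HCl) used = 0.2005 x 0.007960 = 0.001596 mol, which equals the excess n(NaOH).
So n(NaOH) consumed by the sample = 0.01051 - 0.001596 = 0.008917 mol.
n(C6H8O6) = 0.008917 / 1 = 0.008917 mol.
mass = 0.008917 mol x 176.12 g/mol = 1.57 g.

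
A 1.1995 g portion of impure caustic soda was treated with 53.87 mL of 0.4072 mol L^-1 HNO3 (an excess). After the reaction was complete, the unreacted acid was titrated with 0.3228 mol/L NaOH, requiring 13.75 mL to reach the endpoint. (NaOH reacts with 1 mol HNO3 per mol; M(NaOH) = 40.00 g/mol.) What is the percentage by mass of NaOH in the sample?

58.3%

Total n(HNO3) added = 0.4072 x 0.05387 = 0.02194 mol.
n(NaOH) used = 0.3228 x 0.01375 = 0.004438 mol, which equals the excess n(HNO3).
So n(HNO3) consumed by the sample = 0.02194 - 0.004438 = 0.01750 mol.
n(NaOH) = 0.01750 / 1 = 0.01750 mol.
mass NaOH = 0.01750 x 40.00 = 0.6999 g, so %NaOH = 0.6999/1.1995 x 100 = 58.3%.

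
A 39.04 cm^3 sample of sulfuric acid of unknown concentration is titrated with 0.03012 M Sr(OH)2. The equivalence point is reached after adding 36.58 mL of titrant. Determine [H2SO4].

0.0282 M

n(Sr(OH)2) delivered = 0.03012 x 0.03658 = 0.001102 mol.
For a 1:1 reaction, n(H2SO4) = 0.001102 mol.
[H2SO4] = 0.001102 mol / 0.03904 L = 0.0282 M.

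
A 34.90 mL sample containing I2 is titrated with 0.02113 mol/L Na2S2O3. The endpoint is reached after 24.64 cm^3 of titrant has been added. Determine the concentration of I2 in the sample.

n(Na2S2O3) = 0.02113 x 0.02464 = 0.0005206 mol.
From the balanced equation, 2 mol Na2S2O3 reacts with 1 mol I2, so n(I2) = 0.0005206 x 1/2 = 0.0002603 mol.
[I2] = 0.0002603 / 0.03490 L = 0.00746 M.

0.00746 M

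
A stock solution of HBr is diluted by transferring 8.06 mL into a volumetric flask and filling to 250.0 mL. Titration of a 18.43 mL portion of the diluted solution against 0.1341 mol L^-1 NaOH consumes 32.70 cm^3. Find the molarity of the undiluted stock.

n(NaOH) = 0.1341 x 0.03270 = 0.004385 mol.
n(HBr) in the aliquot = 0.004385 mol.
[diluted HBr] = 0.004385 / 0.01843 = 0.2379 M.
Dilution factor = 250.0/8.060 = 31.02, so [stock] = 0.2379 x 31.02 = 7.38 M.

7.38 M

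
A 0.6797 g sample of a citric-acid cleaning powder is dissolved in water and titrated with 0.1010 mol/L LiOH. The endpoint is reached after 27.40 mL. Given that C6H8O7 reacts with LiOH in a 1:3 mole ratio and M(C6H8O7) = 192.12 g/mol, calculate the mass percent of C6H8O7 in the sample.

26.1%

n(LiOH) = 0.1010 x 0.02740 = 0.002767 mol.
n(C6H8O7) = 0.002767 / 3 = 0.0009225 mol.
mass of C6H8O7 = 0.0009225 x 192.12 = 0.1772 g.
% purity = 0.1772 / 0.6797 x 100 = 26.1%.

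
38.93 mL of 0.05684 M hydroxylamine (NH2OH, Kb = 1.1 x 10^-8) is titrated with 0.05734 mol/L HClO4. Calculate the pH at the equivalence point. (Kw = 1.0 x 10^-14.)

n(NH2OH) = 0.05684 x 0.03893 = 0.002213 mol; V(HClO4) at equivalence = 0.002213/0.05734 = 0.03859 L.
At equivalence the base is fully converted to NH3OH+; total volume = 0.07752 L, so [NH3OH+] = 0.002213/0.07752 = 0.02854 M.
Ka(NH3OH+) = Kw/Kb = 1.0e-14 / 1.1 x 10^-8 = 9.09e-7.
[H^+] = sqrt(Ka x [NH3OH+]) = sqrt(9.09e-7 x 0.02854) = 0.000161 M.
pH = -log(0.000161) = 3.79.

3.79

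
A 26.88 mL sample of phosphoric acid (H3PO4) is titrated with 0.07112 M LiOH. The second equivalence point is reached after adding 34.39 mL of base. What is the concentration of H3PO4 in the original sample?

n(LiOH) = 0.07112 x 0.03439 = 0.002446 mol.
At the second equivalence point, 2 mol OH^- react per mol H3PO4, so n(H3PO4) = 0.002446 / 2 = 0.001223 mol.
[H3PO4] = 0.001223 / 0.02688 L = 0.0455 M.

0.0455 M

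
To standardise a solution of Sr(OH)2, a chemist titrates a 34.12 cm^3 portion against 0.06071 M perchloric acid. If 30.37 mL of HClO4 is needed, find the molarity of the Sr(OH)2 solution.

n(HClO4) delivered = 0.06071 x 0.03037 = 0.001844 mol.
The reaction is 1 Sr(OH)2 + 2 HClO4, so n(Sr(OH)2) = 0.001844 x 1/2 = 0.0009219 mol.
[Sr(OH)2] = 0.0009219 mol / 0.03412 L = 0.0270 M.

0.0270 M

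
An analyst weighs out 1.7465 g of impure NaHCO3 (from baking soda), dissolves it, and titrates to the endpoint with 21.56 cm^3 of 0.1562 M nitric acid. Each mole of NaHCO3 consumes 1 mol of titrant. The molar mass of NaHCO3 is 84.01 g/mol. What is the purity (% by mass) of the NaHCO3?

16.2%

n(HNO3) = 0.1562 x 0.02156 = 0.003368 mol.
n(NaHCO3) = 0.003368 / 1 = 0.003368 mol.
mass of NaHCO3 = 0.003368 x 84.01 = 0.2829 g.
% purity = 0.2829 / 1.7465 x 100 = 16.2%.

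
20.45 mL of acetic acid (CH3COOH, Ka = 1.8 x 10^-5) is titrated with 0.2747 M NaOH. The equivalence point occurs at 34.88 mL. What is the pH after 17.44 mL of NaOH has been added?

4.74

17.44 mL is exactly half the equivalence volume (34.88/2), i.e. the half-equivalence point.
There, n(HA) = n(A^-), so pH = pKa = -log(1.8 x 10^-5) = 4.74.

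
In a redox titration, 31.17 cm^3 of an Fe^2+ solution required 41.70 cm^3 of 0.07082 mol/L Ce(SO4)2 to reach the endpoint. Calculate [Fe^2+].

0.0947 M

n(Ce(SO4)2) = 0.07082 x 0.04170 = 0.002953 mol.
From the balanced equation, 1 mol Ce(SO4)2 reacts with 1 mol Fe^2+, so n(Fe^2+) = 0.002953 x 1/1 = 0.002953 mol.
[Fe^2+] = 0.002953 / 0.03117 L = 0.0947 M.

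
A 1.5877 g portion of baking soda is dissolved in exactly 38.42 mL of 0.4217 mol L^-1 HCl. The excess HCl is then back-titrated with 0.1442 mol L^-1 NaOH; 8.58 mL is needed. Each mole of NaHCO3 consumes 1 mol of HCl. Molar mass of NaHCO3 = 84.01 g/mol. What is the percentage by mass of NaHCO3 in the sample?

79.2%

Total n(HCl) added = 0.4217 x 0.03842 = 0.01620 mol.
n(NaOH) used = 0.1442 x 0.008580 = 0.001237 mol, which equals the excess n(HCl).
So n(HCl) consumed by the sample = 0.01620 - 0.001237 = 0.01496 mol.
n(NaHCO3) = 0.01496 / 1 = 0.01496 mol.
mass NaHCO3 = 0.01496 x 84.01 = 1.257 g, so %NaHCO3 = 1.257/1.5877 x 100 = 79.2%.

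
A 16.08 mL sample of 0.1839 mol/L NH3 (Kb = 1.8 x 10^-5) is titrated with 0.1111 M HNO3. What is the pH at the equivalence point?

n(NH3) = 0.1839 x 0.01608 = 0.002957 mol; V(HNO3) at equivalence = 0.002957/0.1111 = 0.02662 L.
At equivalence the base is fully converted to NH4+; total volume = 0.04270 L, so [NH4+] = 0.002957/0.04270 = 0.06926 M.
Ka(NH4+) = Kw/Kb = 1.0e-14 / 1.8 x 10^-5 = 5.56e-10.
[H^+] = sqrt(Ka x [NH4+]) = sqrt(5.56e-10 x 0.06926) = 6.20e-6 M.
pH = -log(6.20e-6) = 5.21.

5.21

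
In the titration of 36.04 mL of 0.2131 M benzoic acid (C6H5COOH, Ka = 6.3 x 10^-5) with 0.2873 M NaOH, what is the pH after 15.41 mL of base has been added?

Initial n(C6H5COOH) = 0.2131 x 0.03604 = 0.007680 mol.
n(NaOH) added = 0.2873 x 0.01541 = 0.004427 mol, converting that many moles of C6H5COOH to C6H5COO-.
Remaining n(C6H5COOH) = 0.003253 mol; n(C6H5COO-) = 0.004427 mol.
By Henderson-Hasselbalch, pH = pKa + log([A^-]/[HA]) = 4.20 + log(0.004427/0.003253) = 4.20 + (+0.13) = 4.33.

4.33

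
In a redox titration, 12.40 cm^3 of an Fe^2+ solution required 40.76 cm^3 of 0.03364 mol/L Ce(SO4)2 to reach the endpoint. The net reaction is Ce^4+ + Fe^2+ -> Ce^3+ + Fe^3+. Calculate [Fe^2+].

n(Ce(SO4)2) = 0.03364 x 0.04076 = 0.001371 mol.
From the balanced equation, 1 mol Ce(SO4)2 reacts with 1 mol Fe^2+, so n(Fe^2+) = 0.001371 x 1/1 = 0.001371 mol.
[Fe^2+] = 0.001371 / 0.01240 L = 0.111 M.

0.111 M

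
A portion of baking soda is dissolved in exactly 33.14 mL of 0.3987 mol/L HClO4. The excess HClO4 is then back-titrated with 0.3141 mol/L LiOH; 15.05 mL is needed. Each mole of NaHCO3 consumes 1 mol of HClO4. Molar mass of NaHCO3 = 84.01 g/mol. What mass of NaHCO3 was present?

0.713 g

Total n(HClO4) added = 0.3987 x 0.03314 = 0.01321 mol.
n(LiOH) used = 0.3141 x 0.01505 = 0.004727 mol, which equals the excess n(HClO4).
So n(HClO4) consumed by the sample = 0.01321 - 0.004727 = 0.008486 mol.
n(NaHCO3) = 0.008486 / 1 = 0.008486 mol.
mass = 0.008486 mol x 84.01 g/mol = 0.713 g.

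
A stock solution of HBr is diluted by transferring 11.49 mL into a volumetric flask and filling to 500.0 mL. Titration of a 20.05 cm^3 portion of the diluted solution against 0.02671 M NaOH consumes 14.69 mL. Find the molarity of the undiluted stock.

0.852 M

n(NaOH) = 0.02671 x 0.01469 = 0.0003924 mol.
n(HBr) in the aliquot = 0.0003924 mol.
[diluted HBr] = 0.0003924 / 0.02005 = 0.01957 M.
Dilution factor = 500.0/11.49 = 43.52, so [stock] = 0.01957 x 43.52 = 0.852 M.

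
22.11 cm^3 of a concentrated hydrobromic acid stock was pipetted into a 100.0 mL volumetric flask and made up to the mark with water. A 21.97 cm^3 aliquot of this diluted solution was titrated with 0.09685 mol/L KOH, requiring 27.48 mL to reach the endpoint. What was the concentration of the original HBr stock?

0.548 M

n(KOH) = 0.09685 x 0.02748 = 0.002661 mol.
n(HBr) in the aliquot = 0.002661 mol.
[diluted HBr] = 0.002661 / 0.02197 = 0.1211 M.
Dilution factor = 100.0/22.11 = 4.523, so [stock] = 0.1211 x 4.523 = 0.548 M.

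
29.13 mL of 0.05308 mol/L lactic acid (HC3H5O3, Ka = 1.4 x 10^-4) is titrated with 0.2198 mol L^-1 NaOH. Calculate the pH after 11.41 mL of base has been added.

n(acid) = 0.05308 x 0.02913 = 0.001546 mol; n(NaOH) added = 0.2198 x 0.01141 = 0.002508 mol.
Base is in excess by 0.002508 - 0.001546 = 0.0009617 mol in a total volume of 0.04054 L.
[OH^-] = 0.0009617/0.04054 = 0.02372 M, so pOH = 1.62 and pH = 14.00 - 1.62 = 12.38.

12.38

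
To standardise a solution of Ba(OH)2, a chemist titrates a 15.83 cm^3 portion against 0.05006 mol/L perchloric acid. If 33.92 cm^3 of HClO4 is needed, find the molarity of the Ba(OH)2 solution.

n(HClO4) delivered = 0.05006 x 0.03392 = 0.001698 mol.
The reaction is 1 Ba(OH)2 + 2 HClO4, so n(Ba(OH)2) = 0.001698 x 1/2 = 0.0008490 mol.
[Ba(OH)2] = 0.0008490 mol / 0.01583 L = 0.0536 M.

0.0536 M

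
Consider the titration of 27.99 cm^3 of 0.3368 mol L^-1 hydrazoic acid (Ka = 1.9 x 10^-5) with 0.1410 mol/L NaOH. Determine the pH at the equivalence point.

n(HN3) = 0.3368 x 0.02799 = 0.009427 mol; V(NaOH) at equivalence = 0.009427/0.1410 = 0.06686 L.
At equivalence all the acid is converted to N3-; total volume = 0.02799 + 0.06686 = 0.09485 L, so [N3-] = 0.009427/0.09485 = 0.09939 M.
Kb = Kw/Ka = 1.0e-14 / 1.9 x 10^-5 = 5.26e-10.
[OH^-] = sqrt(Kb x [N3-]) = sqrt(5.26e-10 x 0.09939) = 7.23e-6 M.
pOH = 5.14, so pH = 14.00 - 5.14 = 8.86.

8.86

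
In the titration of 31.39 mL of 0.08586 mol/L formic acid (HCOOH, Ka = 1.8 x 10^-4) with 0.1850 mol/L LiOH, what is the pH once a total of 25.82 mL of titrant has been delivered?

n(acid) = 0.08586 x 0.03139 = 0.002695 mol; n(LiOH) added = 0.1850 x 0.02582 = 0.004777 mol.
Base is in excess by 0.004777 - 0.002695 = 0.002082 mol in a total volume of 0.05721 L.
[OH^-] = 0.002082/0.05721 = 0.03638 M, so pOH = 1.44 and pH = 14.00 - 1.44 = 12.56.

12.56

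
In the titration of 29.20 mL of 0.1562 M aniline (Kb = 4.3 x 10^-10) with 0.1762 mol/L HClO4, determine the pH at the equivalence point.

2.86

n(C6H5NH2) = 0.1562 x 0.02920 = 0.004561 mol; V(HClO4) at equivalence = 0.004561/0.1762 = 0.02589 L.
At equivalence the base is fully converted to C6H5NH3+; total volume = 0.05509 L, so [C6H5NH3+] = 0.004561/0.05509 = 0.08280 M.
Ka(C6H5NH3+) = Kw/Kb = 1.0e-14 / 4.3 x 10^-10 = 2.33e-5.
[H^+] = sqrt(Ka x [C6H5NH3+]) = sqrt(2.33e-5 x 0.08280) = 0.00139 M.
pH = -log(0.00139) = 2.86.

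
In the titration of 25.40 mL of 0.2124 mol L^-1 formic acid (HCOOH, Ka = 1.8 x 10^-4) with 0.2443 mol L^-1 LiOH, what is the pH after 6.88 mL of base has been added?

3.40

Initial n(HCOOH) = 0.2124 x 0.02540 = 0.005395 mol.
n(LiOH) added = 0.2443 x 0.006880 = 0.001681 mol, converting that many moles of HCOOH to HCOO-.
Remaining n(HCOOH) = 0.003714 mol; n(HCOO-) = 0.001681 mol.
By Henderson-Hasselbalch, pH = pKa + log([A^-]/[HA]) = 3.74 + log(0.001681/0.003714) = 3.74 + (-0.34) = 3.40.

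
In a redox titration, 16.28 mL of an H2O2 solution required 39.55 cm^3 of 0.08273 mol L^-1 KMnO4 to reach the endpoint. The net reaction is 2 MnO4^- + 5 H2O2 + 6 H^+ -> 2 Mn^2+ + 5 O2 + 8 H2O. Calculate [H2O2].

0.502 M

n(KMnO4) = 0.08273 x 0.03955 = 0.003272 mol.
From the balanced equation, 2 mol KMnO4 reacts with 5 mol H2O2, so n(H2O2) = 0.003272 x 5/2 = 0.008180 mol.
[H2O2] = 0.008180 / 0.01628 L = 0.502 M.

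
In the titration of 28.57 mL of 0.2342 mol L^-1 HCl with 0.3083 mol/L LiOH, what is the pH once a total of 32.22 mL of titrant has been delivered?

12.73

n(acid) = 0.2342 x 0.02857 = 0.006691 mol; n(LiOH) added = 0.3083 x 0.03222 = 0.009933 mol.
Base is in excess by 0.009933 - 0.006691 = 0.003242 mol in a total volume of 0.06079 L.
[OH^-] = 0.003242/0.06079 = 0.05334 M, so pOH = 1.27 and pH = 14.00 - 1.27 = 12.73.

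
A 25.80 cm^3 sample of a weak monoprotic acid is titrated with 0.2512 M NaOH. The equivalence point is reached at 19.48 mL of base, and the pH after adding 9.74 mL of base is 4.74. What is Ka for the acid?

9.74 mL is half of the equivalence volume, so this is the half-equivalence point where [HA] = [A^-].
At half-equivalence pH = pKa, so pKa = 4.74.
Ka = 10^(-4.74) = 1.8 x 10^-5.

1.8 x 10^-5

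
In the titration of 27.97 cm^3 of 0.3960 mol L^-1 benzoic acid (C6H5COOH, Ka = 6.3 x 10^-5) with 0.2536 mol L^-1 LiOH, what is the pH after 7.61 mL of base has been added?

Initial n(C6H5COOH) = 0.3960 x 0.02797 = 0.01108 mol.
n(LiOH) added = 0.2536 x 0.007610 = 0.001930 mol, converting that many moles of C6H5COOH to C6H5COO-.
Remaining n(C6H5COOH) = 0.009146 mol; n(C6H5COO-) = 0.001930 mol.
By Henderson-Hasselbalch, pH = pKa + log([A^-]/[HA]) = 4.20 + log(0.001930/0.009146) = 4.20 + (-0.68) = 3.52.

3.52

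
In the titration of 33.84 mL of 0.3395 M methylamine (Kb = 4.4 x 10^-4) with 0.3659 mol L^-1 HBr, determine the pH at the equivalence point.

n(CH3NH2) = 0.3395 x 0.03384 = 0.01149 mol; V(HBr) at equivalence = 0.01149/0.3659 = 0.03140 L.
At equivalence the base is fully converted to CH3NH3+; total volume = 0.06524 L, so [CH3NH3+] = 0.01149/0.06524 = 0.1761 M.
Ka(CH3NH3+) = Kw/Kb = 1.0e-14 / 4.4 x 10^-4 = 2.27e-11.
[H^+] = sqrt(Ka x [CH3NH3+]) = sqrt(2.27e-11 x 0.1761) = 2.00e-6 M.
pH = -log(2.00e-6) = 5.70.

5.70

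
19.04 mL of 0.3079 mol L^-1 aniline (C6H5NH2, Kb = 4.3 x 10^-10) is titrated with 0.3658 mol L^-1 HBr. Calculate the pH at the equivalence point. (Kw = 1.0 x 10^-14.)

n(C6H5NH2) = 0.3079 x 0.01904 = 0.005862 mol; V(HBr) at equivalence = 0.005862/0.3658 = 0.01603 L.
At equivalence the base is fully converted to C6H5NH3+; total volume = 0.03507 L, so [C6H5NH3+] = 0.005862/0.03507 = 0.1672 M.
Ka(C6H5NH3+) = Kw/Kb = 1.0e-14 / 4.3 x 10^-10 = 2.33e-5.
[H^+] = sqrt(Ka x [C6H5NH3+]) = sqrt(2.33e-5 x 0.1672) = 0.00197 M.
pH = -log(0.00197) = 2.71.

2.71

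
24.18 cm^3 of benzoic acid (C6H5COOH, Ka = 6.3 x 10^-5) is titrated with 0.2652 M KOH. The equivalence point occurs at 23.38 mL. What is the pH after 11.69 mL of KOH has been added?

11.69 mL is exactly half the equivalence volume (23.38/2), i.e. the half-equivalence point.
There, n(HA) = n(A^-), so pH = pKa = -log(6.3 x 10^-5) = 4.20.

4.20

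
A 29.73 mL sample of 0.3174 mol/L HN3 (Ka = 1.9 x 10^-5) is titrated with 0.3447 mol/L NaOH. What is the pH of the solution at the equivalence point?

8.97

n(HN3) = 0.3174 x 0.02973 = 0.009436 mol; V(NaOH) at equivalence = 0.009436/0.3447 = 0.02738 L.
At equivalence all the acid is converted to N3-; total volume = 0.02973 + 0.02738 = 0.05711 L, so [N3-] = 0.009436/0.05711 = 0.1652 M.
Kb = Kw/Ka = 1.0e-14 / 1.9 x 10^-5 = 5.26e-10.
[OH^-] = sqrt(Kb x [N3-]) = sqrt(5.26e-10 x 0.1652) = 9.33e-6 M.
pOH = 5.03, so pH = 14.00 - 5.03 = 8.97.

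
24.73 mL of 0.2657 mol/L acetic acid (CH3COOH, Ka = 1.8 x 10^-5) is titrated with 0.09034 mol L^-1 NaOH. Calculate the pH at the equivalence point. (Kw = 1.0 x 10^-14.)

8.79

n(CH3COOH) = 0.2657 x 0.02473 = 0.006571 mol; V(NaOH) at equivalence = 0.006571/0.09034 = 0.07273 L.
At equivalence all the acid is converted to CH3COO-; total volume = 0.02473 + 0.07273 = 0.09746 L, so [CH3COO-] = 0.006571/0.09746 = 0.06742 M.
Kb = Kw/Ka = 1.0e-14 / 1.8 x 10^-5 = 5.56e-10.
[OH^-] = sqrt(Kb x [CH3COO-]) = sqrt(5.56e-10 x 0.06742) = 6.12e-6 M.
pOH = 5.21, so pH = 14.00 - 5.21 = 8.79.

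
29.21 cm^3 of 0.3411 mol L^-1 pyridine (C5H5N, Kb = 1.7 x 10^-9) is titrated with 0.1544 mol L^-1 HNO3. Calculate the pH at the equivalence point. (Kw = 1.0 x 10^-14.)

3.10

n(C5H5N) = 0.3411 x 0.02921 = 0.009964 mol; V(HNO3) at equivalence = 0.009964/0.1544 = 0.06453 L.
At equivalence the base is fully converted to C5H5NH+; total volume = 0.09374 L, so [C5H5NH+] = 0.009964/0.09374 = 0.1063 M.
Ka(C5H5NH+) = Kw/Kb = 1.0e-14 / 1.7 x 10^-9 = 5.88e-6.
[H^+] = sqrt(Ka x [C5H5NH+]) = sqrt(5.88e-6 x 0.1063) = 0.000791 M.
pH = -log(0.000791) = 3.10.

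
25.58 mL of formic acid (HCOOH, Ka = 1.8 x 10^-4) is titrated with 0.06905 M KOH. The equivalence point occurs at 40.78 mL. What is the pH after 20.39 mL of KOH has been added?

20.39 mL is exactly half the equivalence volume (40.78/2), i.e. the half-equivalence point.
There, n(HA) = n(A^-), so pH = pKa = -log(1.8 x 10^-4) = 3.74.

3.74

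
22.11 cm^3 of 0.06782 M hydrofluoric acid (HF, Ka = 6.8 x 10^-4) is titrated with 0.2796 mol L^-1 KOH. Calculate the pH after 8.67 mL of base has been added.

12.48

n(acid) = 0.06782 x 0.02211 = 0.001500 mol; n(KOH) added = 0.2796 x 0.008670 = 0.002424 mol.
Base is in excess by 0.002424 - 0.001500 = 0.0009246 mol in a total volume of 0.03078 L.
[OH^-] = 0.0009246/0.03078 = 0.03004 M, so pOH = 1.52 and pH = 14.00 - 1.52 = 12.48.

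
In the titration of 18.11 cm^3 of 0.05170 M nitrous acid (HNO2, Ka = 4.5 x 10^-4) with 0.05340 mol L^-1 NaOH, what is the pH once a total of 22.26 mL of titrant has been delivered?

n(acid) = 0.05170 x 0.01811 = 0.0009363 mol; n(NaOH) added = 0.05340 x 0.02226 = 0.001189 mol.
Base is in excess by 0.001189 - 0.0009363 = 0.0002524 mol in a total volume of 0.04037 L.
[OH^-] = 0.0002524/0.04037 = 0.006252 M, so pOH = 2.20 and pH = 14.00 - 2.20 = 11.80.

11.80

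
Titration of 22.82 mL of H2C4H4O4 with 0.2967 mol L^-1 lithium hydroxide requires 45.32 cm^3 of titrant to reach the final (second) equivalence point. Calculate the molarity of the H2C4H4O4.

0.295 M

n(LiOH) = 0.2967 x 0.04532 = 0.01345 mol.
At the final (second) equivalence point, 2 mol OH^- react per mol H2C4H4O4, so n(H2C4H4O4) = 0.01345 / 2 = 0.006723 mol.
[H2C4H4O4] = 0.006723 / 0.02282 L = 0.295 M.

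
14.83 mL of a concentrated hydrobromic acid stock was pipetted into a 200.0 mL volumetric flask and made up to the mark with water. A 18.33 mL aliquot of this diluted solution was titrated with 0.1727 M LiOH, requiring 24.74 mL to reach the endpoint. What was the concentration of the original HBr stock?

3.14 M

n(LiOH) = 0.1727 x 0.02474 = 0.004273 mol.
n(HBr) in the aliquot = 0.004273 mol.
[diluted HBr] = 0.004273 / 0.01833 = 0.2331 M.
Dilution factor = 200.0/14.83 = 13.49, so [stock] = 0.2331 x 13.49 = 3.14 M.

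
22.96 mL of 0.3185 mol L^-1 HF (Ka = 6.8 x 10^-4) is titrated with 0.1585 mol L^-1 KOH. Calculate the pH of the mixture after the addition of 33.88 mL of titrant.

Initial n(HF) = 0.3185 x 0.02296 = 0.007313 mol.
n(KOH) added = 0.1585 x 0.03388 = 0.005370 mol, converting that many moles of HF to F-.
Remaining n(HF) = 0.001943 mol; n(F-) = 0.005370 mol.
By Henderson-Hasselbalch, pH = pKa + log([A^-]/[HA]) = 3.17 + log(0.005370/0.001943) = 3.17 + (+0.44) = 3.61.

3.61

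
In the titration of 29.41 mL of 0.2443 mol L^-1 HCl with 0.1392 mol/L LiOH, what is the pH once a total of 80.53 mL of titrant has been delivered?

12.56

n(acid) = 0.2443 x 0.02941 = 0.007185 mol; n(LiOH) added = 0.1392 x 0.08053 = 0.01121 mol.
Base is in excess by 0.01121 - 0.007185 = 0.004025 mol in a total volume of 0.1099 L.
[OH^-] = 0.004025/0.1099 = 0.03661 M, so pOH = 1.44 and pH = 14.00 - 1.44 = 12.56.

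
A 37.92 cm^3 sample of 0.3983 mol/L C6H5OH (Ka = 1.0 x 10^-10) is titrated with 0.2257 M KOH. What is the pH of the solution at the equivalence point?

n(C6H5OH) = 0.3983 x 0.03792 = 0.01510 mol; V(KOH) at equivalence = 0.01510/0.2257 = 0.06692 L.
At equivalence all the acid is converted to C6H5O-; total volume = 0.03792 + 0.06692 = 0.1048 L, so [C6H5O-] = 0.01510/0.1048 = 0.1441 M.
Kb = Kw/Ka = 1.0e-14 / 1.0 x 10^-10 = 0.000100.
[OH^-] = sqrt(Kb x [C6H5O-]) = sqrt(0.000100 x 0.1441) = 0.00380 M.
pOH = 2.42, so pH = 14.00 - 2.42 = 11.58.

11.58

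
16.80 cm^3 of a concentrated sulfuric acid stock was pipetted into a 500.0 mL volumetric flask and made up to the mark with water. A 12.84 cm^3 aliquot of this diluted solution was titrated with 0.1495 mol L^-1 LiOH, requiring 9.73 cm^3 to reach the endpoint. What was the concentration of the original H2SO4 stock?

n(LiOH) = 0.1495 x 0.009730 = 0.001455 mol.
n(H2SO4) in the aliquot = 0.001455 x 1/2 = 0.0007273 mol.
[diluted H2SO4] = 0.0007273 / 0.01284 = 0.05664 M.
Dilution factor = 500.0/16.80 = 29.76, so [stock] = 0.05664 x 29.76 = 1.69 M.

1.69 M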